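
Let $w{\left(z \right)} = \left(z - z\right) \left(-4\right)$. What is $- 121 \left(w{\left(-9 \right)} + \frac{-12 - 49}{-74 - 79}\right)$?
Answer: $- \frac{7381}{153} \approx -48.242$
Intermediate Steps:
$w{\left(z \right)} = 0$ ($w{\left(z \right)} = 0 \left(-4\right) = 0$)
$- 121 \left(w{\left(-9 \right)} + \frac{-12 - 49}{-74 - 79}\right) = - 121 \left(0 + \frac{-12 - 49}{-74 - 79}\right) = - 121 \left(0 - \frac{61}{-153}\right) = - 121 \left(0 - - \frac{61}{153}\right) = - 121 \left(0 + \frac{61}{153}\right) = \left(-121\right) \frac{61}{153} = - \frac{7381}{153}$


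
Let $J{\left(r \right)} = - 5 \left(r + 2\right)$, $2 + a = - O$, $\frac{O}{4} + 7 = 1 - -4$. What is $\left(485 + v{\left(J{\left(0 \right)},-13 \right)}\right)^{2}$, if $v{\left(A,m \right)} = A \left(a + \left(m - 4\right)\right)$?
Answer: $354025$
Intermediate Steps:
$O = -8$ ($O = -28 + 4 \left(1 - -4\right) = -28 + 4 \left(1 + 4\right) = -28 + 4 \cdot 5 = -28 + 20 = -8$)
$a = 6$ ($a = -2 - -8 = -2 + 8 = 6$)
$J{\left(r \right)} = -10 - 5 r$ ($J{\left(r \right)} = - 5 \left(2 + r\right) = -10 - 5 r$)
$v{\left(A,m \right)} = A \left(2 + m\right)$ ($v{\left(A,m \right)} = A \left(6 + \left(m - 4\right)\right) = A \left(6 + \left(-4 + m\right)\right) = A \left(2 + m\right)$)
$\left(485 + v{\left(J{\left(0 \right)},-13 \right)}\right)^{2} = \left(485 + \left(-10 - 0\right) \left(2 - 13\right)\right)^{2} = \left(485 + \left(-10 + 0\right) \left(-11\right)\right)^{2} = \left(485 - -110\right)^{2} = \left(485 + 110\right)^{2} = 595^{2} = 354025$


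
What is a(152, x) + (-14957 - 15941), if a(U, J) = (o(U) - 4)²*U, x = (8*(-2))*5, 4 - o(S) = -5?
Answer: -27098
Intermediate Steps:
o(S) = 9 (o(S) = 4 - 1*(-5) = 4 + 5 = 9)
x = -80 (x = -16*5 = -80)
a(U, J) = 25*U (a(U, J) = (9 - 4)²*U = 5²*U = 25*U)
a(152, x) + (-14957 - 15941) = 25*152 + (-14957 - 15941) = 3800 - 30898 = -27098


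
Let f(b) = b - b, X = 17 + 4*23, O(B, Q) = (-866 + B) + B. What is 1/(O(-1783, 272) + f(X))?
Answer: -1/4432 ≈ -0.00022563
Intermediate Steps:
O(B, Q) = -866 + 2*B
X = 109 (X = 17 + 92 = 109)
f(b) = 0
1/(O(-1783, 272) + f(X)) = 1/((-866 + 2*(-1783)) + 0) = 1/((-866 - 3566) + 0) = 1/(-4432 + 0) = 1/(-4432) = -1/4432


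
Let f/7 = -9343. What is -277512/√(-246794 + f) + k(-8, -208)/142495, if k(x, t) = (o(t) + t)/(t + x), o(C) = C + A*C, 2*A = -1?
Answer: 13/1282455 + 92504*I*√312195/104065 ≈ 1.0137e-5 + 496.67*I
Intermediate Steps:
f = -65401 (f = 7*(-9343) = -65401)
A = -½ (A = (½)*(-1) = -½ ≈ -0.50000)
o(C) = C/2 (o(C) = C - C/2 = C/2)
k(x, t) = 3*t/(2*(t + x)) (k(x, t) = (t/2 + t)/(t + x) = (3*t/2)/(t + x) = 3*t/(2*(t + x)))
-277512/√(-246794 + f) + k(-8, -208)/142495 = -277512/√(-246794 - 65401) + ((3/2)*(-208)/(-208 - 8))/142495 = -277512*(-I*√312195/312195) + ((3/2)*(-208)/(-216))*(1/142495) = -277512*(-I*√312195/312195) + ((3/2)*(-208)*(-1/216))*(1/142495) = -(-92504)*I*√312195/104065 + (13/9)*(1/142495) = 92504*I*√312195/104065 + 13/1282455 = 13/1282455 + 92504*I*√312195/104065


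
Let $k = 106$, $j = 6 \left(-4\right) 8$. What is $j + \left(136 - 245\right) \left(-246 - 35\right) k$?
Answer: $3246482$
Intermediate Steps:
$j = -192$ ($j = \left(-24\right) 8 = -192$)
$j + \left(136 - 245\right) \left(-246 - 35\right) k = -192 + \left(136 - 245\right) \left(-246 - 35\right) 106 = -192 + \left(-109\right) \left(-281\right) 106 = -192 + 30629 \cdot 106 = -192 + 3246674 = 3246482$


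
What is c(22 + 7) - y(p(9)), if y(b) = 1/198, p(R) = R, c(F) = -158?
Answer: -31285/198 ≈ -158.01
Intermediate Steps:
y(b) = 1/198
c(22 + 7) - y(p(9)) = -158 - 1*1/198 = -158 - 1/198 = -31285/198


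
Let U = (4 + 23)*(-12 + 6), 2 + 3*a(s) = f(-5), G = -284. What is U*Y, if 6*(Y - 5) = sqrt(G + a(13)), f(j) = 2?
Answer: -810 - 54*I*sqrt(71) ≈ -810.0 - 455.01*I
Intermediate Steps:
a(s) = 0 (a(s) = -2/3 + (1/3)*2 = -2/3 + 2/3 = 0)
U = -162 (U = 27*(-6) = -162)
Y = 5 + I*sqrt(71)/3 (Y = 5 + sqrt(-284 + 0)/6 = 5 + sqrt(-284)/6 = 5 + (2*I*sqrt(71))/6 = 5 + I*sqrt(71)/3 ≈ 5.0 + 2.8087*I)
U*Y = -162*(5 + I*sqrt(71)/3) = -810 - 54*I*sqrt(71)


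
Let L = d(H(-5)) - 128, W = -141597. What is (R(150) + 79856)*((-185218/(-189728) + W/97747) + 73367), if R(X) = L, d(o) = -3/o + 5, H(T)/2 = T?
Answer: 49311690219274563853/8429701280 ≈ 5.8498e+9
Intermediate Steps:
H(T) = 2*T
d(o) = 5 - 3/o
L = -1227/10 (L = (5 - 3/(2*(-5))) - 128 = (5 - 3/(-10)) - 128 = (5 - 3*(-⅒)) - 128 = (5 + 3/10) - 128 = 53/10 - 128 = -1227/10 ≈ -122.70)
R(X) = -1227/10
(R(150) + 79856)*((-185218/(-189728) + W/97747) + 73367) = (-1227/10 + 79856)*((-185218/(-189728) - 141597/97747) + 73367) = 797333*((-185218*(-1/189728) - 141597*1/97747) + 73367)/10 = 797333*((8419/8624 - 141597/97747) + 73367)/10 = 797333*(-398200535/842970128 + 73367)/10 = (797333/10)*(61845791180441/842970128) = 49311690219274563853/8429701280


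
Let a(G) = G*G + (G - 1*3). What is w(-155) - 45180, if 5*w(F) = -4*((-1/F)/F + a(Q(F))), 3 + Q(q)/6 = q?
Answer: -91701310796/120125 ≈ -7.6338e+5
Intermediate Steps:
Q(q) = -18 + 6*q
a(G) = -3 + G + G**2 (a(G) = G**2 + (G - 3) = G**2 + (-3 + G) = -3 + G + G**2)
w(F) = 84/5 - 24*F/5 - 4*(-18 + 6*F)**2/5 + 4/(5*F**2) (w(F) = (-4*((-1/F)/F + (-3 + (-18 + 6*F) + (-18 + 6*F)**2)))/5 = (-4*(-1/F**2 + (-21 + (-18 + 6*F)**2 + 6*F)))/5 = (-4*(-21 + (-18 + 6*F)**2 - 1/F**2 + 6*F))/5 = (84 - 24*F - 4*(-18 + 6*F)**2 + 4/F**2)/5 = 84/5 - 24*F/5 - 4*(-18 + 6*F)**2/5 + 4/(5*F**2))
w(-155) - 45180 = (-1212/5 + 168*(-155) - 144/5*(-155)**2 + (4/5)/(-155)**2) - 45180 = (-1212/5 - 26040 - 144/5*24025 + (4/5)*(1/24025)) - 45180 = (-1212/5 - 26040 - 691920 + 4/120125) - 45180 = -86274063296/120125 - 45180 = -91701310796/120125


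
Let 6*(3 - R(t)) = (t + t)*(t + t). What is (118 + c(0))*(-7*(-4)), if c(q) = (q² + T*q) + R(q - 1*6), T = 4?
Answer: 2716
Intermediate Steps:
R(t) = 3 - 2*t²/3 (R(t) = 3 - (t + t)*(t + t)/6 = 3 - 2*t*2*t/6 = 3 - 2*t²/3)
c(q) = 3 + q² + 4*q - 2*(-6 + q)²/3 (c(q) = (q² + 4*q) + (3 - 2*(q - 1*6)²/3) = (q² + 4*q) + (3 - 2*(q - 6)²/3) = (q² + 4*q) + (3 - 2*(-6 + q)²/3) = 3 + q² + 4*q - 2*(-6 + q)²/3)
(118 + c(0))*(-7*(-4)) = (118 + (-21 + 12*0 + (⅓)*0²))*(-7*(-4)) = (118 + (-21 + 0 + (⅓)*0))*28 = (118 + (-21 + 0 + 0))*28 = (118 - 21)*28 = 97*28 = 2716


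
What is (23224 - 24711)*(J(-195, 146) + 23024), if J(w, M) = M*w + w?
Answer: 8388167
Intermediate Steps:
J(w, M) = w + M*w
(23224 - 24711)*(J(-195, 146) + 23024) = (23224 - 24711)*(-195*(1 + 146) + 23024) = -1487*(-195*147 + 23024) = -1487*(-28665 + 23024) = -1487*(-5641) = 8388167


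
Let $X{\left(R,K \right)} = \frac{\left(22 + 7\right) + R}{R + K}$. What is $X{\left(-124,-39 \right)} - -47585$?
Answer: $\frac{7756450}{163} \approx 47586.0$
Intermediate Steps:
$X{\left(R,K \right)} = \frac{29 + R}{K + R}$
$X{\left(-124,-39 \right)} - -47585 = \frac{29 - 124}{-39 - 124} - -47585 = \frac{1}{-163} \left(-95\right) + 47585 = \left(- \frac{1}{163}\right) \left(-95\right) + 47585 = \frac{95}{163} + 47585 = \frac{7756450}{163}$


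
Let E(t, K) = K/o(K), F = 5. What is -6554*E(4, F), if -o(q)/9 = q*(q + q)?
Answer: 3277/45 ≈ 72.822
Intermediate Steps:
o(q) = -18*q**2 (o(q) = -9*q*(q + q) = -9*q*2*q = -18*q**2)
E(t, K) = -1/(18*K) (E(t, K) = K/((-18*K**2)) = K*(-1/(18*K**2)) = -1/(18*K))
-6554*E(4, F) = -(-3277)/(9*5) = -6554*(-1/90) = 3277/45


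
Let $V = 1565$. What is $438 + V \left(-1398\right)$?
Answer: $-2187432$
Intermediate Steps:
$438 + V \left(-1398\right) = 438 + 1565 \left(-1398\right) = 438 - 2187870 = -2187432$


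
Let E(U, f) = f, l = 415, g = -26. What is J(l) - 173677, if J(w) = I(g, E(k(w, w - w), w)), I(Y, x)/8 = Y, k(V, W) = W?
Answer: -173885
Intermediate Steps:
I(Y, x) = 8*Y
J(w) = -208 (J(w) = 8*(-26) = -208)
J(l) - 173677 = -208 - 173677 = -173885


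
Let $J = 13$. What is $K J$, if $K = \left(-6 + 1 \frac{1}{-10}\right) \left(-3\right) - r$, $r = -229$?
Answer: $\frac{32149}{10} \approx 3214.9$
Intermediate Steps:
$K = \frac{2473}{10}$ ($K = \left(-6 + 1 \frac{1}{-10}\right) \left(-3\right) - -229 = \left(-6 + 1 \left(- \frac{1}{10}\right)\right) \left(-3\right) + 229 = \left(-6 - \frac{1}{10}\right) \left(-3\right) + 229 = \left(- \frac{61}{10}\right) \left(-3\right) + 229 = \frac{183}{10} + 229 = \frac{2473}{10} \approx 247.3$)
$K J = \frac{2473}{10} \cdot 13 = \frac{32149}{10}$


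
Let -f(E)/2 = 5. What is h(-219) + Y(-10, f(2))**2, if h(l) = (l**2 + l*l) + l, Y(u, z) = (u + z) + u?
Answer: 96603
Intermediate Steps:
f(E) = -10 (f(E) = -2*5 = -10)
Y(u, z) = z + 2*u
h(l) = l + 2*l**2 (h(l) = (l**2 + l**2) + l = 2*l**2 + l = l + 2*l**2)
h(-219) + Y(-10, f(2))**2 = -219*(1 + 2*(-219)) + (-10 + 2*(-10))**2 = -219*(1 - 438) + (-10 - 20)**2 = -219*(-437) + (-30)**2 = 95703 + 900 = 96603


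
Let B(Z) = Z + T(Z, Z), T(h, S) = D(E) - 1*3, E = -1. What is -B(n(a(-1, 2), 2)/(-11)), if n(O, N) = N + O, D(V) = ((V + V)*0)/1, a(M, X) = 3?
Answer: 38/11 ≈ 3.4545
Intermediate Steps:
D(V) = 0 (D(V) = ((2*V)*0)*1 = 0*1 = 0)
T(h, S) = -3 (T(h, S) = 0 - 1*3 = 0 - 3 = -3)
B(Z) = -3 + Z (B(Z) = Z - 3 = -3 + Z)
-B(n(a(-1, 2), 2)/(-11)) = -(-3 + (2 + 3)/(-11)) = -(-3 + 5*(-1/11)) = -(-3 - 5/11) = -1*(-38/11) = 38/11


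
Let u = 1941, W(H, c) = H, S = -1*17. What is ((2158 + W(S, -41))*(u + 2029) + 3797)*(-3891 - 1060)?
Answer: -42101160217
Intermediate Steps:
S = -17
((2158 + W(S, -41))*(u + 2029) + 3797)*(-3891 - 1060) = ((2158 - 17)*(1941 + 2029) + 3797)*(-3891 - 1060) = (2141*3970 + 3797)*(-4951) = (8499770 + 3797)*(-4951) = 8503567*(-4951) = -42101160217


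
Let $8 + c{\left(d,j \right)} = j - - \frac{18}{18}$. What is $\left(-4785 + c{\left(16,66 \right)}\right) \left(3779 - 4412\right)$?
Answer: $2991558$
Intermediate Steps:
$c{\left(d,j \right)} = -7 + j$ ($c{\left(d,j \right)} = -8 + \left(j - - \frac{18}{18}\right) = -8 + \left(j - \left(-18\right) \frac{1}{18}\right) = -8 + \left(j - -1\right) = -8 + \left(j + 1\right) = -8 + \left(1 + j\right) = -7 + j$)
$\left(-4785 + c{\left(16,66 \right)}\right) \left(3779 - 4412\right) = \left(-4785 + \left(-7 + 66\right)\right) \left(3779 - 4412\right) = \left(-4785 + 59\right) \left(-633\right) = \left(-4726\right) \left(-633\right) = 2991558$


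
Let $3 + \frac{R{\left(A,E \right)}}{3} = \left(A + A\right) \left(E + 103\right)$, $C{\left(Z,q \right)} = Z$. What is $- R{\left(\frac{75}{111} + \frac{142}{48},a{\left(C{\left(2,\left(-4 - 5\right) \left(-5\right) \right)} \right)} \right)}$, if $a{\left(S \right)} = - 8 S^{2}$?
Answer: $- \frac{227785}{148} \approx -1539.1$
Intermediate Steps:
$R{\left(A,E \right)} = -9 + 6 A \left(103 + E\right)$ ($R{\left(A,E \right)} = -9 + 3 \left(A + A\right) \left(E + 103\right) = -9 + 3 \cdot 2 A \left(103 + E\right) = -9 + 6 A \left(103 + E\right)$)
$- R{\left(\frac{75}{111} + \frac{142}{48},a{\left(C{\left(2,\left(-4 - 5\right) \left(-5\right) \right)} \right)} \right)} = - (-9 + 618 \left(\frac{75}{111} + \frac{142}{48}\right) + 6 \left(\frac{75}{111} + \frac{142}{48}\right) \left(- 8 \cdot 2^{2}\right)) = - (-9 + 618 \left(75 \cdot \frac{1}{111} + 142 \cdot \frac{1}{48}\right) + 6 \left(75 \cdot \frac{1}{111} + 142 \cdot \frac{1}{48}\right) \left(\left(-8\right) 4\right)) = - (-9 + 618 \left(\frac{25}{37} + \frac{71}{24}\right) + 6 \left(\frac{25}{37} + \frac{71}{24}\right) \left(-32\right)) = - (-9 + 618 \cdot \frac{3227}{888} + 6 \cdot \frac{3227}{888} \left(-32\right)) = - (-9 + \frac{332381}{148} - \frac{25816}{37}) = \left(-1\right) \frac{227785}{148} = - \frac{227785}{148}$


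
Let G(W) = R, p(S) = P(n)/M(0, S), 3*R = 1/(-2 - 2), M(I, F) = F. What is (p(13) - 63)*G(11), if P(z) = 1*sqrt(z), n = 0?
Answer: 21/4 ≈ 5.2500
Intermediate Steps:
P(z) = sqrt(z)
R = -1/12 (R = 1/(3*(-2 - 2)) = (1/3)/(-4) = (1/3)*(-1/4) = -1/12 ≈ -0.083333)
p(S) = 0 (p(S) = sqrt(0)/S = 0/S = 0)
G(W) = -1/12
(p(13) - 63)*G(11) = (0 - 63)*(-1/12) = -63*(-1/12) = 21/4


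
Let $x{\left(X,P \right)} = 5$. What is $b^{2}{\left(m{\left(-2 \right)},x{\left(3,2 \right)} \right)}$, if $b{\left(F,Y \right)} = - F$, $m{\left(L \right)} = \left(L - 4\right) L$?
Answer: $144$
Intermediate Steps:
$m{\left(L \right)} = L \left(-4 + L\right)$ ($m{\left(L \right)} = \left(-4 + L\right) L = L \left(-4 + L\right)$)
$b^{2}{\left(m{\left(-2 \right)},x{\left(3,2 \right)} \right)} = \left(- \left(-2\right) \left(-4 - 2\right)\right)^{2} = \left(- \left(-2\right) \left(-6\right)\right)^{2} = \left(\left(-1\right) 12\right)^{2} = \left(-12\right)^{2} = 144$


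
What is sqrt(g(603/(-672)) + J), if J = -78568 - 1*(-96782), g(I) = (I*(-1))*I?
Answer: sqrt(913865263)/224 ≈ 134.96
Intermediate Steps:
g(I) = -I**2 (g(I) = (-I)*I = -I**2)
J = 18214 (J = -78568 + 96782 = 18214)
sqrt(g(603/(-672)) + J) = sqrt(-(603/(-672))**2 + 18214) = sqrt(-(603*(-1/672))**2 + 18214) = sqrt(-(-201/224)**2 + 18214) = sqrt(-1*40401/50176 + 18214) = sqrt(-40401/50176 + 18214) = sqrt(913865263/50176) = sqrt(913865263)/224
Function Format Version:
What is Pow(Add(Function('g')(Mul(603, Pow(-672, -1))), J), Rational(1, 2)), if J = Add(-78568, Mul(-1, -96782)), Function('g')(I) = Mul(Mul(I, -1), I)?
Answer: Mul(Rational(1, 224), Pow(913865263, Rational(1, 2))) ≈ 134.96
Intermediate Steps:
Function('g')(I) = Mul(-1, Pow(I, 2)) (Function('g')(I) = Mul(Mul(-1, I), I) = Mul(-1, Pow(I, 2)))
J = 18214 (J = Add(-78568, 96782) = 18214)
Pow(Add(Function('g')(Mul(603, Pow(-672, -1))), J), Rational(1, 2)) = Pow(Add(Mul(-1, Pow(Mul(603, Pow(-672, -1)), 2)), 18214), Rational(1, 2)) = Pow(Add(Mul(-1, Pow(Mul(603, Rational(-1, 672)), 2)), 18214), Rational(1, 2)) = Pow(Add(Mul(-1, Pow(Rational(-201, 224), 2)), 18214), Rational(1, 2)) = Pow(Add(Mul(-1, Rational(40401, 50176)), 18214), Rational(1, 2)) = Pow(Add(Rational(-40401, 50176), 18214), Rational(1, 2)) = Pow(Rational(913865263, 50176), Rational(1, 2)) = Mul(Rational(1, 224), Pow(913865263, Rational(1, 2)))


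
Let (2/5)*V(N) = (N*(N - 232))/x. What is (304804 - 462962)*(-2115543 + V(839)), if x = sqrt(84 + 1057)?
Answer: 334590049794 - 28766285405*sqrt(1141)/163 ≈ 3.2863e+11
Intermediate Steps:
x = sqrt(1141) ≈ 33.779
V(N) = 5*N*sqrt(1141)*(-232 + N)/2282 (V(N) = 5*((N*(N - 232))/(sqrt(1141)))/2 = 5*((N*(-232 + N))*(sqrt(1141)/1141))/2 = 5*(N*sqrt(1141)*(-232 + N)/1141)/2 = 5*N*sqrt(1141)*(-232 + N)/2282)
(304804 - 462962)*(-2115543 + V(839)) = (304804 - 462962)*(-2115543 + (5/2282)*839*sqrt(1141)*(-232 + 839)) = -158158*(-2115543 + (5/2282)*839*sqrt(1141)*607) = -158158*(-2115543 + 2546365*sqrt(1141)/2282) = 334590049794 - 28766285405*sqrt(1141)/163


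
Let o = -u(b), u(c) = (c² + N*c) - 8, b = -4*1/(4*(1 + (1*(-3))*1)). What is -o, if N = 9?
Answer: -13/4 ≈ -3.2500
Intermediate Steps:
b = ½ (b = -4*1/(4*(1 - 3*1)) = -4*1/(4*(1 - 3)) = -4/(4*(-2)) = -4/(-8) = -4*(-⅛) = ½ ≈ 0.50000)
u(c) = -8 + c² + 9*c (u(c) = (c² + 9*c) - 8 = -8 + c² + 9*c)
o = 13/4 (o = -(-8 + (½)² + 9*(½)) = -(-8 + ¼ + 9/2) = -1*(-13/4) = 13/4 ≈ 3.2500)
-o = -1*13/4 = -13/4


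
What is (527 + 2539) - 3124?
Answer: -58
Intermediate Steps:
(527 + 2539) - 3124 = 3066 - 3124 = -58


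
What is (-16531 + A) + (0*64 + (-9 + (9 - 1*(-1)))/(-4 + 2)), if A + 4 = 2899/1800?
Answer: -29761001/1800 ≈ -16534.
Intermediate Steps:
A = -4301/1800 (A = -4 + 2899/1800 = -4301/1800 ≈ -2.3894)
(-16531 + A) + (0*64 + (-9 + (9 - 1*(-1)))/(-4 + 2)) = (-16531 - 4301/1800) + (0*64 + (-9 + (9 - 1*(-1)))/(-4 + 2)) = -29760101/1800 + (0 + (-9 + (9 + 1))/(-2)) = -29760101/1800 + (0 + (-9 + 10)*(-½)) = -29760101/1800 + (0 + 1*(-½)) = -29760101/1800 + (0 - ½) = -29760101/1800 - ½ = -29761001/1800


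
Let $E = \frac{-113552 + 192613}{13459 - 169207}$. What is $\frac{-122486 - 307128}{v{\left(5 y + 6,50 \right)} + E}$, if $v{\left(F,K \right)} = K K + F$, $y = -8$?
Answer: $- \frac{66911521272}{383995507} \approx -174.25$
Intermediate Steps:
$E = - \frac{79061}{155748}$ ($E = \frac{79061}{-155748} = 79061 \left(- \frac{1}{155748}\right) = - \frac{79061}{155748} \approx -0.50762$)
$v{\left(F,K \right)} = F + K^{2}$ ($v{\left(F,K \right)} = K^{2} + F = F + K^{2}$)
$\frac{-122486 - 307128}{v{\left(5 y + 6,50 \right)} + E} = \frac{-122486 - 307128}{\left(\left(5 \left(-8\right) + 6\right) + 50^{2}\right) - \frac{79061}{155748}} = - \frac{429614}{\left(\left(-40 + 6\right) + 2500\right) - \frac{79061}{155748}} = - \frac{429614}{\left(-34 + 2500\right) - \frac{79061}{155748}} = - \frac{429614}{2466 - \frac{79061}{155748}} = - \frac{429614}{\frac{383995507}{155748}} = \left(-429614\right) \frac{155748}{383995507} = - \frac{66911521272}{383995507}$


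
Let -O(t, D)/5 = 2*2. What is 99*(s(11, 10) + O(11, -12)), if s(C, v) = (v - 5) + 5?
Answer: -990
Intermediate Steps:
s(C, v) = v (s(C, v) = (-5 + v) + 5 = v)
O(t, D) = -20 (O(t, D) = -10*2 = -5*4 = -20)
99*(s(11, 10) + O(11, -12)) = 99*(10 - 20) = 99*(-10) = -990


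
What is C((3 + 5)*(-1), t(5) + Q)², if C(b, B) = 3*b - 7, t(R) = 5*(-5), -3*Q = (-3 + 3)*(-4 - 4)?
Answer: 961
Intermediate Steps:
Q = 0 (Q = -(-3 + 3)*(-4 - 4)/3 = -0*(-8) = -⅓*0 = 0)
t(R) = -25
C(b, B) = -7 + 3*b
C((3 + 5)*(-1), t(5) + Q)² = (-7 + 3*((3 + 5)*(-1)))² = (-7 + 3*(8*(-1)))² = (-7 + 3*(-8))² = (-7 - 24)² = (-31)² = 961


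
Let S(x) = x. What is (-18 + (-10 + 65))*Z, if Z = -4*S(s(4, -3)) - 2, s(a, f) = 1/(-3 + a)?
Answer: -222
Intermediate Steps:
Z = -6 (Z = -4/(-3 + 4) - 2 = -4/1 - 2 = -4*1 - 2 = -4 - 2 = -6)
(-18 + (-10 + 65))*Z = (-18 + (-10 + 65))*(-6) = (-18 + 55)*(-6) = 37*(-6) = -222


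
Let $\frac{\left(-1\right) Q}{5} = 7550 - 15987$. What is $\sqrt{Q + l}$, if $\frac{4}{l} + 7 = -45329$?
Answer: $\frac{\sqrt{5419066358526}}{11334} \approx 205.39$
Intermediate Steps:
$l = - \frac{1}{11334}$ ($l = \frac{4}{-7 - 45329} = \frac{4}{-45336} = 4 \left(- \frac{1}{45336}\right) = - \frac{1}{11334} \approx -8.823 \cdot 10^{-5}$)
$Q = 42185$ ($Q = - 5 \left(7550 - 15987\right) = \left(-5\right) \left(-8437\right) = 42185$)
$\sqrt{Q + l} = \sqrt{42185 - \frac{1}{11334}} = \sqrt{\frac{478124789}{11334}} = \frac{\sqrt{5419066358526}}{11334}$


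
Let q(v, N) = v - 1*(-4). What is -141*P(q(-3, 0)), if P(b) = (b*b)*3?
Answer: -423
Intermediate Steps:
q(v, N) = 4 + v (q(v, N) = v + 4 = 4 + v)
P(b) = 3*b**2 (P(b) = b**2*3 = 3*b**2)
-141*P(q(-3, 0)) = -423*(4 - 3)**2 = -423*1**2 = -423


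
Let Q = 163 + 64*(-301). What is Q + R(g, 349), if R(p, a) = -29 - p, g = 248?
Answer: -19378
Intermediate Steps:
Q = -19101 (Q = 163 - 19264 = -19101)
Q + R(g, 349) = -19101 + (-29 - 1*248) = -19101 + (-29 - 248) = -19101 - 277 = -19378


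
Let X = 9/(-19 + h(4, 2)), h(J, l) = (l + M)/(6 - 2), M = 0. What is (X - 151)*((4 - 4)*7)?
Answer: 0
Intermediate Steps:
h(J, l) = l/4 (h(J, l) = (l + 0)/(6 - 2) = l/4)
X = -18/37 (X = 9/(-19 + (1/4)*2) = 9/(-19 + 1/2) = 9/(-37/2) = -2/37*9 = -18/37 ≈ -0.48649)
(X - 151)*((4 - 4)*7) = (-18/37 - 151)*((4 - 4)*7) = -0*7 = -5605/37*0 = 0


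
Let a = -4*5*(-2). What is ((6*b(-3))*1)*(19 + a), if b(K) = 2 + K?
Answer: -354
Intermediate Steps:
a = 40 (a = -20*(-2) = 40)
((6*b(-3))*1)*(19 + a) = ((6*(2 - 3))*1)*(19 + 40) = ((6*(-1))*1)*59 = -6*1*59 = -6*59 = -354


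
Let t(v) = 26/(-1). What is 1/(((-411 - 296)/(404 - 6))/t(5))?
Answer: 10348/707 ≈ 14.636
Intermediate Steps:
t(v) = -26 (t(v) = 26*(-1) = -26)
1/(((-411 - 296)/(404 - 6))/t(5)) = 1/(((-411 - 296)/(404 - 6))/(-26)) = 1/(-707/398*(-1/26)) = 1/(707/10348) = 10348/707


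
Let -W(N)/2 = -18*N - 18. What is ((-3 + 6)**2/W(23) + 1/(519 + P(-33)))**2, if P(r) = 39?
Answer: 11881/79709184 ≈ 0.00014905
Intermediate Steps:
W(N) = 36 + 36*N (W(N) = -2*(-18*N - 18) = -2*(-18 - 18*N) = 36 + 36*N)
((-3 + 6)**2/W(23) + 1/(519 + P(-33)))**2 = ((-3 + 6)**2/(36 + 36*23) + 1/(519 + 39))**2 = (3**2/(36 + 828) + 1/558)**2 = (9/864 + 1/558)**2 = (9*(1/864) + 1/558)**2 = (1/96 + 1/558)**2 = (109/8928)**2 = 11881/79709184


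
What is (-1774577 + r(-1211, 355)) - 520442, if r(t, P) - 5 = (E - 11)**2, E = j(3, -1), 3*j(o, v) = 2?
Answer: -20654165/9 ≈ -2.2949e+6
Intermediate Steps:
j(o, v) = 2/3 (j(o, v) = (1/3)*2 = 2/3)
E = 2/3 ≈ 0.66667
r(t, P) = 1006/9 (r(t, P) = 5 + (2/3 - 11)**2 = 5 + (-31/3)**2 = 5 + 961/9 = 1006/9)
(-1774577 + r(-1211, 355)) - 520442 = (-1774577 + 1006/9) - 520442 = -15970187/9 - 520442 = -20654165/9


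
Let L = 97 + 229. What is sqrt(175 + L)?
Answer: sqrt(501) ≈ 22.383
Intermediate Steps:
L = 326
sqrt(175 + L) = sqrt(175 + 326) = sqrt(501)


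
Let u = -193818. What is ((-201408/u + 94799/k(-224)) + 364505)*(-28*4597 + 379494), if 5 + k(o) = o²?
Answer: 13467883268877932420/147333983 ≈ 9.1411e+10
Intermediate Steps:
k(o) = -5 + o²
((-201408/u + 94799/k(-224)) + 364505)*(-28*4597 + 379494) = ((-201408/(-193818) + 94799/(-5 + (-224)²)) + 364505)*(-28*4597 + 379494) = ((-201408*(-1/193818) + 94799/(-5 + 50176)) + 364505)*(-128716 + 379494) = ((33568/32303 + 94799/50171) + 364505)*250778 = (4746432225/1620673813 + 364505)*250778 = (590748454639790/1620673813)*250778 = 13467883268877932420/147333983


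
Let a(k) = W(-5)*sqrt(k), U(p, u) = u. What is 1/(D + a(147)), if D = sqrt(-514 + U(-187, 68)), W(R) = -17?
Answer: 1/(-119*sqrt(3) + I*sqrt(446)) ≈ -0.0048013 - 0.00049195*I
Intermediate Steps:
a(k) = -17*sqrt(k)
D = I*sqrt(446) (D = sqrt(-514 + 68) = sqrt(-446) = I*sqrt(446) ≈ 21.119*I)
1/(D + a(147)) = 1/(I*sqrt(446) - 119*sqrt(3)) = 1/(-119*sqrt(3) + I*sqrt(446))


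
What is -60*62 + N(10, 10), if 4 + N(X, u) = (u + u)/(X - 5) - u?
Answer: -3730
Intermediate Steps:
N(X, u) = -4 - u + 2*u/(-5 + X) (N(X, u) = -4 + ((u + u)/(X - 5) - u) = -4 + ((2*u)/(-5 + X) - u) = -4 + (2*u/(-5 + X) - u) = -4 + (-u + 2*u/(-5 + X)) = -4 - u + 2*u/(-5 + X))
-60*62 + N(10, 10) = -60*62 + (20 - 4*10 + 7*10 - 1*10*10)/(-5 + 10) = -3720 + (20 - 40 + 70 - 100)/5 = -3720 + (⅕)*(-50) = -3720 - 10 = -3730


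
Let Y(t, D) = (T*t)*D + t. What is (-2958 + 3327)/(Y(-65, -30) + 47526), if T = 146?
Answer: 369/332161 ≈ 0.0011109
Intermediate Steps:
Y(t, D) = t + 146*D*t (Y(t, D) = (146*t)*D + t = 146*D*t + t = t + 146*D*t)
(-2958 + 3327)/(Y(-65, -30) + 47526) = (-2958 + 3327)/(-65*(1 + 146*(-30)) + 47526) = 369/(-65*(1 - 4380) + 47526) = 369/(-65*(-4379) + 47526) = 369/(284635 + 47526) = 369/332161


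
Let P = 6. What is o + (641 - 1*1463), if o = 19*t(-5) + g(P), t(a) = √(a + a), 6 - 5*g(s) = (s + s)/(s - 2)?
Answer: -4107/5 + 19*I*√10 ≈ -821.4 + 60.083*I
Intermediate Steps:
g(s) = 6/5 - 2*s/(5*(-2 + s)) (g(s) = 6/5 - (s + s)/(5*(s - 2)) = 6/5 - 2*s/(5*(-2 + s)))
t(a) = √2*√a (t(a) = √(2*a) = √2*√a)
o = ⅗ + 19*I*√10 (o = 19*(√2*√(-5)) + 4*(-3 + 6)/(5*(-2 + 6)) = 19*(√2*(I*√5)) + (⅘)*3/4 = 19*(I*√10) + (⅘)*(¼)*3 = 19*I*√10 + ⅗ = ⅗ + 19*I*√10 ≈ 0.6 + 60.083*I)
o + (641 - 1*1463) = (⅗ + 19*I*√10) + (641 - 1*1463) = (⅗ + 19*I*√10) + (641 - 1463) = (⅗ + 19*I*√10) - 822 = -4107/5 + 19*I*√10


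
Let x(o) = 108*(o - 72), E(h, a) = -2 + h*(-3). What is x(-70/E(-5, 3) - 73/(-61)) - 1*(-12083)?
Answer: 3056783/793 ≈ 3854.7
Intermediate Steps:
E(h, a) = -2 - 3*h
x(o) = -7776 + 108*o (x(o) = 108*(-72 + o) = -7776 + 108*o)
x(-70/E(-5, 3) - 73/(-61)) - 1*(-12083) = (-7776 + 108*(-70/(-2 - 3*(-5)) - 73/(-61))) - 1*(-12083) = (-7776 + 108*(-70/(-2 + 15) - 73*(-1/61))) + 12083 = (-7776 + 108*(-70/13 + 73/61)) + 12083 = (-7776 + 108*(-3321/793)) + 12083 = (-7776 - 358668/793) + 12083 = -6525036/793 + 12083 = 3056783/793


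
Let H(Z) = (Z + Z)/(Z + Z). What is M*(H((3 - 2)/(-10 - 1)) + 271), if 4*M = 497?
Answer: 33796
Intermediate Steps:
M = 497/4 (M = (¼)*497 = 497/4 ≈ 124.25)
H(Z) = 1 (H(Z) = (2*Z)/((2*Z)) = (2*Z)*(1/(2*Z)) = 1)
M*(H((3 - 2)/(-10 - 1)) + 271) = 497*(1 + 271)/4 = (497/4)*272 = 33796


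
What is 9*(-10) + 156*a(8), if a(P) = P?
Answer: 1158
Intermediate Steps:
9*(-10) + 156*a(8) = 9*(-10) + 156*8 = -90 + 1248 = 1158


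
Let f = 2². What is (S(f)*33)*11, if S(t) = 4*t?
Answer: 5808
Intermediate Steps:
f = 4
(S(f)*33)*11 = ((4*4)*33)*11 = (16*33)*11 = 528*11 = 5808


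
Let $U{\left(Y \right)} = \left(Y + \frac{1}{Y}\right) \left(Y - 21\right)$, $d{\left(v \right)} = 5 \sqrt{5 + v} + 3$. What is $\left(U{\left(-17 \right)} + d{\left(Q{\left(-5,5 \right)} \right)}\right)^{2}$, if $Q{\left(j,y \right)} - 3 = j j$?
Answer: $\frac{122805466}{289} + \frac{110710 \sqrt{33}}{17} \approx 4.6234 \cdot 10^{5}$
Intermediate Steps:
$Q{\left(j,y \right)} = 3 + j^{2}$ ($Q{\left(j,y \right)} = 3 + j j = 3 + j^{2}$)
$d{\left(v \right)} = 3 + 5 \sqrt{5 + v}$
$U{\left(Y \right)} = \left(-21 + Y\right) \left(Y + \frac{1}{Y}\right)$ ($U{\left(Y \right)} = \left(Y + \frac{1}{Y}\right) \left(-21 + Y\right) = \left(-21 + Y\right) \left(Y + \frac{1}{Y}\right)$)
$\left(U{\left(-17 \right)} + d{\left(Q{\left(-5,5 \right)} \right)}\right)^{2} = \left(\left(1 + \left(-17\right)^{2} - -357 - \frac{21}{-17}\right) + \left(3 + 5 \sqrt{5 + \left(3 + \left(-5\right)^{2}\right)}\right)\right)^{2} = \left(\left(1 + 289 + 357 - - \frac{21}{17}\right) + \left(3 + 5 \sqrt{5 + \left(3 + 25\right)}\right)\right)^{2} = \left(\left(1 + 289 + 357 + \frac{21}{17}\right) + \left(3 + 5 \sqrt{5 + 28}\right)\right)^{2} = \left(\frac{11020}{17} + \left(3 + 5 \sqrt{33}\right)\right)^{2} = \left(\frac{11071}{17} + 5 \sqrt{33}\right)^{2}$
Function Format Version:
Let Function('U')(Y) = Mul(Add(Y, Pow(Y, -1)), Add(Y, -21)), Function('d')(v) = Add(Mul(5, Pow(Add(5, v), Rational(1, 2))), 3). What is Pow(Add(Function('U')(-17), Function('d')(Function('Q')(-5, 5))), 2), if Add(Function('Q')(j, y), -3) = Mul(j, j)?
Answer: Add(Rational(122805466, 289), Mul(Rational(110710, 17), Pow(33, Rational(1, 2)))) ≈ 4.6234e+5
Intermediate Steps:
Function('Q')(j, y) = Add(3, Pow(j, 2)) (Function('Q')(j, y) = Add(3, Mul(j, j)) = Add(3, Pow(j, 2)))
Function('d')(v) = Add(3, Mul(5, Pow(Add(5, v), Rational(1, 2))))
Function('U')(Y) = Mul(Add(-21, Y), Add(Y, Pow(Y, -1))) (Function('U')(Y) = Mul(Add(Y, Pow(Y, -1)), Add(-21, Y)) = Mul(Add(-21, Y), Add(Y, Pow(Y, -1))))
Pow(Add(Function('U')(-17), Function('d')(Function('Q')(-5, 5))), 2) = Pow(Add(Add(1, Pow(-17, 2), Mul(-21, -17), Mul(-21, Pow(-17, -1))), Add(3, Mul(5, Pow(Add(5, Add(3, Pow(-5, 2))), Rational(1, 2))))), 2) = Pow(Add(Add(1, 289, 357, Mul(-21, Rational(-1, 17))), Add(3, Mul(5, Pow(Add(5, Add(3, 25)), Rational(1, 2))))), 2) = Pow(Add(Add(1, 289, 357, Rational(21, 17)), Add(3, Mul(5, Pow(Add(5, 28), Rational(1, 2))))), 2) = Pow(Add(Rational(11020, 17), Add(3, Mul(5, Pow(33, Rational(1, 2))))), 2) = Pow(Add(Rational(11071, 17), Mul(5, Pow(33, Rational(1, 2)))), 2)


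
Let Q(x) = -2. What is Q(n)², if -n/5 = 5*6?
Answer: 4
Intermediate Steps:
n = -150 (n = -25*6 = -5*30 = -150)
Q(n)² = (-2)² = 4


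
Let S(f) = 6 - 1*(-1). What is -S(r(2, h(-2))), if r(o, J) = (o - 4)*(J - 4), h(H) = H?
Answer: -7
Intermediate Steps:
r(o, J) = (-4 + J)*(-4 + o) (r(o, J) = (-4 + o)*(-4 + J) = (-4 + J)*(-4 + o))
S(f) = 7 (S(f) = 6 + 1 = 7)
-S(r(2, h(-2))) = -1*7 = -7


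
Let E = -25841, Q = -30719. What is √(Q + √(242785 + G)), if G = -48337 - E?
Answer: √(-30719 + √220289) ≈ 173.92*I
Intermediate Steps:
G = -22496 (G = -48337 - 1*(-25841) = -48337 + 25841 = -22496)
√(Q + √(242785 + G)) = √(-30719 + √(242785 - 22496)) = √(-30719 + √220289)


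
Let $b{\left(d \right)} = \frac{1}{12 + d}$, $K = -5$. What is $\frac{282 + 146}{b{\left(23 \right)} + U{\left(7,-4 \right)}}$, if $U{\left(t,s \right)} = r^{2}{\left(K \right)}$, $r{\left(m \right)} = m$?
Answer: $\frac{3745}{219} \approx 17.1$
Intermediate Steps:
$U{\left(t,s \right)} = 25$ ($U{\left(t,s \right)} = \left(-5\right)^{2} = 25$)
$\frac{282 + 146}{b{\left(23 \right)} + U{\left(7,-4 \right)}} = \frac{282 + 146}{\frac{1}{12 + 23} + 25} = \frac{428}{\frac{1}{35} + 25} = \frac{428}{\frac{876}{35}} = 428 \cdot \frac{35}{876} = \frac{3745}{219}$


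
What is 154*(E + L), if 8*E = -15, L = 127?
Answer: 77077/4 ≈ 19269.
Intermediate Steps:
E = -15/8 (E = (⅛)*(-15) = -15/8 ≈ -1.8750)
154*(E + L) = 154*(-15/8 + 127) = 154*(1001/8) = 77077/4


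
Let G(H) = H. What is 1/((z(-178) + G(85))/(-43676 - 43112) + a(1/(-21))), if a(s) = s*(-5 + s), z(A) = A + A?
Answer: 38273508/9319039 ≈ 4.1070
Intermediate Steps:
z(A) = 2*A
1/((z(-178) + G(85))/(-43676 - 43112) + a(1/(-21))) = 1/((2*(-178) + 85)/(-43676 - 43112) + (-5 + 1/(-21))/(-21)) = 1/((-356 + 85)/(-86788) - (-5 - 1/21)/21) = 1/(-271*(-1/86788) - 1/21*(-106/21)) = 1/(271/86788 + 106/441) = 1/(9319039/38273508) = 38273508/9319039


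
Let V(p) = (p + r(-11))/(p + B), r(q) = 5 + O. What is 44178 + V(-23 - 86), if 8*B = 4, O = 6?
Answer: 1369546/31 ≈ 44179.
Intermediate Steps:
B = ½ (B = (⅛)*4 = ½ ≈ 0.50000)
r(q) = 11 (r(q) = 5 + 6 = 11)
V(p) = (11 + p)/(½ + p) (V(p) = (p + 11)/(p + ½) = (11 + p)/(½ + p))
44178 + V(-23 - 86) = 44178 + 2*(11 + (-23 - 86))/(1 + 2*(-23 - 86)) = 44178 + 2*(11 - 109)/(1 + 2*(-109)) = 44178 + 2*(-98)/(1 - 218) = 44178 + 2*(-98)/(-217) = 44178 + 2*(-1/217)*(-98) = 44178 + 28/31 = 1369546/31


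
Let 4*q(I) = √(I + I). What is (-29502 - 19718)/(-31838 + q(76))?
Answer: 3134132720/2027316469 + 49220*√38/2027316469 ≈ 1.5461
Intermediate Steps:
q(I) = √2*√I/4 (q(I) = √(I + I)/4 = √(2*I)/4 = (√2*√I)/4 = √2*√I/4)
(-29502 - 19718)/(-31838 + q(76)) = (-29502 - 19718)/(-31838 + √2*√76/4) = -49220/(-31838 + √2*(2*√19)/4) = -49220/(-31838 + √38/2)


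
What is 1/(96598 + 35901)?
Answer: 1/132499 ≈ 7.5472e-6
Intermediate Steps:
1/(96598 + 35901) = 1/132499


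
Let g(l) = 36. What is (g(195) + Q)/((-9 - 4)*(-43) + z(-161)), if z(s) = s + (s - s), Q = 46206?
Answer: 23121/199 ≈ 116.19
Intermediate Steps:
z(s) = s (z(s) = s + 0 = s)
(g(195) + Q)/((-9 - 4)*(-43) + z(-161)) = (36 + 46206)/((-9 - 4)*(-43) - 161) = 46242/(-13*(-43) - 161) = 46242/(559 - 161) = 46242/398 = 46242*(1/398) = 23121/199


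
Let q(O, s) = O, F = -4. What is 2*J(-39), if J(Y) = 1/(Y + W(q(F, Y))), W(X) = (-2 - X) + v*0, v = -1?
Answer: -2/37 ≈ -0.054054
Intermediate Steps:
W(X) = -2 - X (W(X) = (-2 - X) - 1*0 = (-2 - X) + 0 = -2 - X)
J(Y) = 1/(2 + Y) (J(Y) = 1/(Y + (-2 - 1*(-4))) = 1/(Y + (-2 + 4)) = 1/(Y + 2) = 1/(2 + Y))
2*J(-39) = 2/(2 - 39) = 2/(-37) = 2*(-1/37) = -2/37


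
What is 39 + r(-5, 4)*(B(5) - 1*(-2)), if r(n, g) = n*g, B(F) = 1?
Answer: -21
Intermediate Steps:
r(n, g) = g*n
39 + r(-5, 4)*(B(5) - 1*(-2)) = 39 + (4*(-5))*(1 - 1*(-2)) = 39 - 20*(1 + 2) = 39 - 20*3 = 39 - 60 = -21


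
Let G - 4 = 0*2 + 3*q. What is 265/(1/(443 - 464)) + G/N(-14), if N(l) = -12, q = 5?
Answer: -66799/12 ≈ -5566.6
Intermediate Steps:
G = 19 (G = 4 + (0*2 + 3*5) = 4 + (0 + 15) = 4 + 15 = 19)
265/(1/(443 - 464)) + G/N(-14) = 265/(1/(443 - 464)) + 19/(-12) = 265/(1/(-21)) + 19*(-1/12) = 265/(-1/21) - 19/12 = 265*(-21) - 19/12 = -5565 - 19/12 = -66799/12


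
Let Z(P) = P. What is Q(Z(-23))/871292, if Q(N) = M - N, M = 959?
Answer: 491/435646 ≈ 0.0011271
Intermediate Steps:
Q(N) = 959 - N
Q(Z(-23))/871292 = (959 - 1*(-23))/871292 = (959 + 23)*(1/871292) = 982*(1/871292) = 491/435646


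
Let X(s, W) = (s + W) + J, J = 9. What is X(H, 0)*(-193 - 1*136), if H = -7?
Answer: -658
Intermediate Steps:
X(s, W) = 9 + W + s (X(s, W) = (s + W) + 9 = (W + s) + 9 = 9 + W + s)
X(H, 0)*(-193 - 1*136) = (9 + 0 - 7)*(-193 - 1*136) = 2*(-193 - 136) = 2*(-329) = -658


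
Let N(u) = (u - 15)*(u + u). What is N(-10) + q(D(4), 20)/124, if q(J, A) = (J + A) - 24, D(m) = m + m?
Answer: 15501/31 ≈ 500.03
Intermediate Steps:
D(m) = 2*m
q(J, A) = -24 + A + J (q(J, A) = (A + J) - 24 = -24 + A + J)
N(u) = 2*u*(-15 + u) (N(u) = (-15 + u)*(2*u) = 2*u*(-15 + u))
N(-10) + q(D(4), 20)/124 = 2*(-10)*(-15 - 10) + (-24 + 20 + 2*4)/124 = 2*(-10)*(-25) + (-24 + 20 + 8)*(1/124) = 500 + 4*(1/124) = 500 + 1/31 = 15501/31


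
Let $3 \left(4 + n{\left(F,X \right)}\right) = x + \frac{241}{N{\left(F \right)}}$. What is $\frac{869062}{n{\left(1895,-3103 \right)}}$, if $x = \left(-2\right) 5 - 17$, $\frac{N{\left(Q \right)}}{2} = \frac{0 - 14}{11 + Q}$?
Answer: $- \frac{36500604}{230219} \approx -158.55$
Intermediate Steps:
$N{\left(Q \right)} = - \frac{28}{11 + Q}$ ($N{\left(Q \right)} = 2 \frac{0 - 14}{11 + Q} = 2 \left(- \frac{14}{11 + Q}\right) = - \frac{28}{11 + Q}$)
$x = -27$ ($x = -10 - 17 = -27$)
$n{\left(F,X \right)} = - \frac{3743}{84} - \frac{241 F}{84}$ ($n{\left(F,X \right)} = -4 + \frac{-27 + \frac{241}{\left(-28\right) \frac{1}{11 + F}}}{3} = -4 + \frac{-27 + 241 \left(- \frac{11}{28} - \frac{F}{28}\right)}{3} = -4 + \frac{-27 - \left(\frac{2651}{28} + \frac{241 F}{28}\right)}{3} = -4 + \frac{- \frac{3407}{28} - \frac{241 F}{28}}{3} = -4 - \left(\frac{3407}{84} + \frac{241 F}{84}\right) = - \frac{3743}{84} - \frac{241 F}{84}$)
$\frac{869062}{n{\left(1895,-3103 \right)}} = \frac{869062}{- \frac{3743}{84} - \frac{456695}{84}} = \frac{869062}{- \frac{230219}{42}} = 869062 \left(- \frac{42}{230219}\right) = - \frac{36500604}{230219}$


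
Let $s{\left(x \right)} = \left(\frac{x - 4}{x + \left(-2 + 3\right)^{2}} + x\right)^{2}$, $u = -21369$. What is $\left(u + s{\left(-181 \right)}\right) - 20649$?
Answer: $- \frac{12477887}{1296} \approx -9628.0$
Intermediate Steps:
$s{\left(x \right)} = \left(x + \frac{-4 + x}{1 + x}\right)^{2}$ ($s{\left(x \right)} = \left(\frac{-4 + x}{x + 1^{2}} + x\right)^{2} = \left(\frac{-4 + x}{x + 1} + x\right)^{2} = \left(\frac{-4 + x}{1 + x} + x\right)^{2} = \left(x + \frac{-4 + x}{1 + x}\right)^{2}$)
$\left(u + s{\left(-181 \right)}\right) - 20649 = \left(-21369 + \frac{\left(-4 + \left(-181\right)^{2} + 2 \left(-181\right)\right)^{2}}{\left(1 - 181\right)^{2}}\right) - 20649 = \left(-21369 + \frac{\left(-4 + 32761 - 362\right)^{2}}{32400}\right) - 20649 = \left(-21369 + \frac{32395^{2}}{32400}\right) - 20649 = \left(-21369 + \frac{1}{32400} \cdot 1049436025\right) - 20649 = \left(-21369 + \frac{41977441}{1296}\right) - 20649 = \frac{14283217}{1296} - 20649 = - \frac{12477887}{1296}$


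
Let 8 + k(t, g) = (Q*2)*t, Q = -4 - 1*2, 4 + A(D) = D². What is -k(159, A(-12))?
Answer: 1916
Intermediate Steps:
A(D) = -4 + D²
Q = -6 (Q = -4 - 2 = -6)
k(t, g) = -8 - 12*t (k(t, g) = -8 + (-6*2)*t = -8 - 12*t)
-k(159, A(-12)) = -(-8 - 12*159) = -(-8 - 1908) = -1*(-1916) = 1916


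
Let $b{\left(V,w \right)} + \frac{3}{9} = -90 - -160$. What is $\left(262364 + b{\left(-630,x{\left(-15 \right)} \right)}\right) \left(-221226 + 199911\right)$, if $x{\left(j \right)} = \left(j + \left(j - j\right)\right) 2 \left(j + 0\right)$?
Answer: $-5593773605$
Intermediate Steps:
$x{\left(j \right)} = 2 j^{2}$ ($x{\left(j \right)} = \left(j + 0\right) 2 j = j 2 j = 2 j j = 2 j^{2}$)
$b{\left(V,w \right)} = \frac{209}{3}$ ($b{\left(V,w \right)} = - \frac{1}{3} - -70 = - \frac{1}{3} + \left(-90 + 160\right) = - \frac{1}{3} + 70 = \frac{209}{3}$)
$\left(262364 + b{\left(-630,x{\left(-15 \right)} \right)}\right) \left(-221226 + 199911\right) = \left(262364 + \frac{209}{3}\right) \left(-221226 + 199911\right) = \frac{787301}{3} \left(-21315\right) = -5593773605$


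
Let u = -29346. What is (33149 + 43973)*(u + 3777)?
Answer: -1971932418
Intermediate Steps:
(33149 + 43973)*(u + 3777) = (33149 + 43973)*(-29346 + 3777) = 77122*(-25569) = -1971932418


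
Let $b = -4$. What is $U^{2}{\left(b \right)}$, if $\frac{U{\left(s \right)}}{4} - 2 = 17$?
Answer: $5776$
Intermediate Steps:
$U{\left(s \right)} = 76$ ($U{\left(s \right)} = 8 + 4 \cdot 17 = 8 + 68 = 76$)
$U^{2}{\left(b \right)} = 76^{2} = 5776$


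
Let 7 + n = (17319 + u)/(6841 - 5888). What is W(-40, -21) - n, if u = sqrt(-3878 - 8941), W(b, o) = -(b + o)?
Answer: 47485/953 - I*sqrt(12819)/953 ≈ 49.827 - 0.1188*I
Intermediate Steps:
W(b, o) = -b - o
u = I*sqrt(12819) (u = sqrt(-12819) = I*sqrt(12819) ≈ 113.22*I)
n = 10648/953 + I*sqrt(12819)/953 (n = -7 + (17319 + I*sqrt(12819))/(6841 - 5888) = -7 + (17319 + I*sqrt(12819))/953 = -7 + (17319 + I*sqrt(12819))*(1/953) = -7 + (17319/953 + I*sqrt(12819)/953) = 10648/953 + I*sqrt(12819)/953 ≈ 11.173 + 0.1188*I)
W(-40, -21) - n = (-1*(-40) - 1*(-21)) - (10648/953 + I*sqrt(12819)/953) = (40 + 21) + (-10648/953 - I*sqrt(12819)/953) = 61 + (-10648/953 - I*sqrt(12819)/953) = 47485/953 - I*sqrt(12819)/953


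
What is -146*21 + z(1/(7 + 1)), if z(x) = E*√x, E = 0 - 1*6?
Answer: -3066 - 3*√2/2 ≈ -3068.1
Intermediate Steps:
E = -6 (E = 0 - 6 = -6)
z(x) = -6*√x
-146*21 + z(1/(7 + 1)) = -146*21 - 6/√(7 + 1) = -3066 - 6*√2/4 = -3066 - 3*√2/2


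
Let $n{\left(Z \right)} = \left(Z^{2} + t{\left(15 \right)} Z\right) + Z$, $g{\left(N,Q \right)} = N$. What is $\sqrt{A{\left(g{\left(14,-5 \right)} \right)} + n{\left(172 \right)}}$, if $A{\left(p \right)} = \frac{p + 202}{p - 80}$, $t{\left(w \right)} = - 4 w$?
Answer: $\frac{16 \sqrt{9185}}{11} \approx 139.4$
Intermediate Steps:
$n{\left(Z \right)} = Z^{2} - 59 Z$ ($n{\left(Z \right)} = \left(Z^{2} + \left(-4\right) 15 Z\right) + Z = \left(Z^{2} - 60 Z\right) + Z = Z^{2} - 59 Z$)
$A{\left(p \right)} = \frac{202 + p}{-80 + p}$
$\sqrt{A{\left(g{\left(14,-5 \right)} \right)} + n{\left(172 \right)}} = \sqrt{\frac{202 + 14}{-80 + 14} + 172 \left(-59 + 172\right)} = \sqrt{\frac{1}{-66} \cdot 216 + 172 \cdot 113} = \sqrt{\left(- \frac{1}{66}\right) 216 + 19436} = \sqrt{- \frac{36}{11} + 19436} = \sqrt{\frac{213760}{11}} = \frac{16 \sqrt{9185}}{11}$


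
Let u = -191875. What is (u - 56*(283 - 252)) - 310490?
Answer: -504101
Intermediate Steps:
(u - 56*(283 - 252)) - 310490 = (-191875 - 56*(283 - 252)) - 310490 = (-191875 - 56*31) - 310490 = (-191875 - 1736) - 310490 = -193611 - 310490 = -504101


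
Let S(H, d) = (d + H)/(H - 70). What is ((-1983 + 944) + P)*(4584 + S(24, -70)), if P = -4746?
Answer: -26524225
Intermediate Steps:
S(H, d) = (H + d)/(-70 + H)
((-1983 + 944) + P)*(4584 + S(24, -70)) = ((-1983 + 944) - 4746)*(4584 + (24 - 70)/(-70 + 24)) = (-1039 - 4746)*(4584 - 46/(-46)) = -5785*(4584 - 1/46*(-46)) = -5785*(4584 + 1) = -5785*4585 = -26524225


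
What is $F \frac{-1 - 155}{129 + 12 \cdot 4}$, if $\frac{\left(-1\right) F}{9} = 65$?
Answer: $\frac{30420}{59} \approx 515.59$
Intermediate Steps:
$F = -585$ ($F = \left(-9\right) 65 = -585$)
$F \frac{-1 - 155}{129 + 12 \cdot 4} = - 585 \frac{-1 - 155}{129 + 12 \cdot 4} = - 585 \left(- \frac{156}{129 + 48}\right) = - 585 \left(- \frac{156}{177}\right) = - 585 \left(\left(-156\right) \frac{1}{177}\right) = \left(-585\right) \left(- \frac{52}{59}\right) = \frac{30420}{59}$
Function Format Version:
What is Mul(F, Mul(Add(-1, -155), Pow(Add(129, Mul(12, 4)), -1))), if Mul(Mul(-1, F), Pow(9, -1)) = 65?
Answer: Rational(30420, 59) ≈ 515.59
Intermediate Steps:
F = -585 (F = Mul(-9, 65) = -585)
Mul(F, Mul(Add(-1, -155), Pow(Add(129, Mul(12, 4)), -1))) = Mul(-585, Mul(Add(-1, -155), Pow(Add(129, Mul(12, 4)), -1))) = Mul(-585, Mul(-156, Pow(Add(129, 48), -1))) = Mul(-585, Mul(-156, Pow(177, -1))) = Mul(-585, Mul(-156, Rational(1, 177))) = Mul(-585, Rational(-52, 59)) = Rational(30420, 59)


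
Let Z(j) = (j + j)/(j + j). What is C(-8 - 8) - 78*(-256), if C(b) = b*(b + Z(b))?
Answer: 20208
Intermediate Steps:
Z(j) = 1 (Z(j) = (2*j)/((2*j)) = (2*j)*(1/(2*j)) = 1)
C(b) = b*(1 + b) (C(b) = b*(b + 1) = b*(1 + b))
C(-8 - 8) - 78*(-256) = (-8 - 8)*(1 + (-8 - 8)) - 78*(-256) = -16*(1 - 16) + 19968 = -16*(-15) + 19968 = 240 + 19968 = 20208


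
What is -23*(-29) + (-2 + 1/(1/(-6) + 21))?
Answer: 83131/125 ≈ 665.05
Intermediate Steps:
-23*(-29) + (-2 + 1/(1/(-6) + 21)) = 667 + (-2 + 1/(-1/6 + 21)) = 667 + (-2 + 1/(125/6)) = 667 + (-2 + 6/125) = 667 - 244/125 = 83131/125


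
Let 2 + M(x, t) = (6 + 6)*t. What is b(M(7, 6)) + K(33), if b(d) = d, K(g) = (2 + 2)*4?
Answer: 86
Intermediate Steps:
M(x, t) = -2 + 12*t (M(x, t) = -2 + (6 + 6)*t = -2 + 12*t)
K(g) = 16 (K(g) = 4*4 = 16)
b(M(7, 6)) + K(33) = (-2 + 12*6) + 16 = (-2 + 72) + 16 = 70 + 16 = 86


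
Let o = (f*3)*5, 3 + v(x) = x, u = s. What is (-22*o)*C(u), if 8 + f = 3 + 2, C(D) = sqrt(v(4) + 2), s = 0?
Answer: 990*sqrt(3) ≈ 1714.7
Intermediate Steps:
u = 0
v(x) = -3 + x
C(D) = sqrt(3) (C(D) = sqrt((-3 + 4) + 2) = sqrt(1 + 2) = sqrt(3))
f = -3 (f = -8 + (3 + 2) = -8 + 5 = -3)
o = -45 (o = -3*3*5 = -9*5 = -45)
(-22*o)*C(u) = (-22*(-45))*sqrt(3) = 990*sqrt(3)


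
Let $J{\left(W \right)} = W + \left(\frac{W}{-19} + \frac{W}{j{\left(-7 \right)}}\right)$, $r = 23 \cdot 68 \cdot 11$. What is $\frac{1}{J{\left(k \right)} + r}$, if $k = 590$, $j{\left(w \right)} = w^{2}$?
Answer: $\frac{931}{16548514} \approx 5.6259 \cdot 10^{-5}$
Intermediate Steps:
$r = 17204$ ($r = 1564 \cdot 11 = 17204$)
$J{\left(W \right)} = \frac{901 W}{931}$ ($J{\left(W \right)} = W + \left(\frac{W}{-19} + \frac{W}{\left(-7\right)^{2}}\right) = W + \left(W \left(- \frac{1}{19}\right) + \frac{W}{49}\right) = W - \left(\frac{W}{19} - W \frac{1}{49}\right) = W + \left(- \frac{W}{19} + \frac{W}{49}\right) = W - \frac{30 W}{931} = \frac{901 W}{931}$)
$\frac{1}{J{\left(k \right)} + r} = \frac{1}{\frac{901}{931} \cdot 590 + 17204} = \frac{1}{\frac{531590}{931} + 17204} = \frac{1}{\frac{16548514}{931}} = \frac{931}{16548514}$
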